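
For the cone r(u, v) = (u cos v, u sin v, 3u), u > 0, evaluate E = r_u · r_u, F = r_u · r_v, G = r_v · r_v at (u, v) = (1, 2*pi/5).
E = 10;  F = 0;  G = 1

Partials: r_u = (cos(v), sin(v), 3), r_v = (-u*sin(v), u*cos(v), 0). As functions of (u, v):
  E = r_u · r_u = 10,
  F = r_u · r_v = 0,
  G = r_v · r_v = u^2.
Evaluating at (u, v) = (1, 2*pi/5): E = 10, F = 0, G = 1.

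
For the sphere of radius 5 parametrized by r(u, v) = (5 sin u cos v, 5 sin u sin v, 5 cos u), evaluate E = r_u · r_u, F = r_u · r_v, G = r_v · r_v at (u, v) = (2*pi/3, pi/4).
E = 25;  F = 0;  G = 75/4

Partials: r_u = (5*cos(u)*cos(v), 5*sin(v)*cos(u), -5*sin(u)), r_v = (-5*sin(u)*sin(v), 5*sin(u)*cos(v), 0). As functions of (u, v):
  E = r_u · r_u = 25,
  F = r_u · r_v = 0,
  G = r_v · r_v = 25*sin(u)^2.
Evaluating at (u, v) = (2*pi/3, pi/4): E = 25, F = 0, G = 75/4.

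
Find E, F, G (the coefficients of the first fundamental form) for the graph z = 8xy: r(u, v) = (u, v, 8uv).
E = 64*v^2 + 1;  F = 64*u*v;  G = 64*u^2 + 1

Compute partials: r_u = (1, 0, 8*v), r_v = (0, 1, 8*u). Then
  E = r_u · r_u = 64*v^2 + 1,
  F = r_u · r_v = 64*u*v,
  G = r_v · r_v = 64*u^2 + 1.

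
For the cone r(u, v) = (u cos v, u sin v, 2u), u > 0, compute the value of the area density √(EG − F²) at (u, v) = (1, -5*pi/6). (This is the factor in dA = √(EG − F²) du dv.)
√(EG − F²)|_{(1, -5*pi/6)} = sqrt(5)

E = 5, F = 0, G = u^2, so EG − F² = 5*u^2. Taking the positive square root: √(EG − F²) = sqrt(5)*Abs(u). At (u, v) = (1, -5*pi/6): sqrt(5).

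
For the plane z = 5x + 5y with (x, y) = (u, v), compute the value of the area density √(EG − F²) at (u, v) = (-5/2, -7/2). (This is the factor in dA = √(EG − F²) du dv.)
√(EG − F²)|_{(-5/2, -7/2)} = sqrt(51)

E = 26, F = 25, G = 26, so EG − F² = 51. Taking the positive square root: √(EG − F²) = sqrt(51). At (u, v) = (-5/2, -7/2): sqrt(51).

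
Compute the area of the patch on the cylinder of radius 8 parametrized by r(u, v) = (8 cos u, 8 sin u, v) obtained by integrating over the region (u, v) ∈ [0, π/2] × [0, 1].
Area = 4*pi

Area = ∫∫ √(EG − F²) du dv with √(EG − F²) = 8. Integrating over [0, π/2] × [0, 1] gives 4*pi.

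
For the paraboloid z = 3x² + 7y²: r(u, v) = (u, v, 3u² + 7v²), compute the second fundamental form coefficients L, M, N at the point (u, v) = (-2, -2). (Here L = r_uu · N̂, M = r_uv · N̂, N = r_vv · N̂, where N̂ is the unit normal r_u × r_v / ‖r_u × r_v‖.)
L = 6*sqrt(929)/929;  M = 0;  N = 14*sqrt(929)/929

Compute the unit normal N̂(u, v) = (-6*u/sqrt(36*u^2 + 196*v^2 + 1), -14*v/sqrt(36*u^2 + 196*v^2 + 1), 1/sqrt(36*u^2 + 196*v^2 + 1)), and the second partials r_uu, r_uv, r_vv. Take dot products:
  L(u, v) = r_uu · N̂ = 6/sqrt(36*u^2 + 196*v^2 + 1),
  M(u, v) = r_uv · N̂ = 0,
  N(u, v) = r_vv · N̂ = 14/sqrt(36*u^2 + 196*v^2 + 1).
Evaluating at (u, v) = (-2, -2):
  L = 6*sqrt(929)/929, M = 0, N = 14*sqrt(929)/929.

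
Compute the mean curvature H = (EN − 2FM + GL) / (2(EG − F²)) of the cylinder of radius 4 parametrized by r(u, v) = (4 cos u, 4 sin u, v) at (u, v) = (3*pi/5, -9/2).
H = -1/8

With E = 16, F = 0, G = 1, L = -4, M = 0, N = 0, assemble
  H = (EN − 2FM + GL) / (2(EG − F²)) = -1/8.
At (u, v) = (3*pi/5, -9/2): H = -1/8.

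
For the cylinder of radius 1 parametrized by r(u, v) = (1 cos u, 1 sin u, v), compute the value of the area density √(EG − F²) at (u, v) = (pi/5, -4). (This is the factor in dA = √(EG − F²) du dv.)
√(EG − F²)|_{(pi/5, -4)} = 1

E = 1, F = 0, G = 1, so EG − F² = 1. Taking the positive square root: √(EG − F²) = 1. At (u, v) = (pi/5, -4): 1.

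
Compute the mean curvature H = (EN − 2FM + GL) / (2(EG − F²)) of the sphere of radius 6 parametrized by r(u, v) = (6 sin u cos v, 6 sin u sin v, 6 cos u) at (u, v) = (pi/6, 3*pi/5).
H = -1/6

With E = 36, F = 0, G = 36*sin(u)^2, L = -6*sin(u)/Abs(sin(u)), M = 0, N = -6*sin(u)^3/Abs(sin(u)), assemble
  H = (EN − 2FM + GL) / (2(EG − F²)) = -sin(u)/(6*Abs(sin(u))).
At (u, v) = (pi/6, 3*pi/5): H = -1/6.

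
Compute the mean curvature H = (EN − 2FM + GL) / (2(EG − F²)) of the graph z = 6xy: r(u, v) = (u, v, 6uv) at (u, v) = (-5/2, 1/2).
H = 54*sqrt(235)/11045

With E = 36*v^2 + 1, F = 36*u*v, G = 36*u^2 + 1, L = 0, M = 6/sqrt(36*u^2 + 36*v^2 + 1), N = 0, assemble
  H = (EN − 2FM + GL) / (2(EG − F²)) = -216*u*v/(36*u^2 + 36*v^2 + 1)^(3/2).
At (u, v) = (-5/2, 1/2): H = 54*sqrt(235)/11045.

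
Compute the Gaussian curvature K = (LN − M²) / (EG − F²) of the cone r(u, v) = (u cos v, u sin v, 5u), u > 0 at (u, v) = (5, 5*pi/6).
K = 0

Coefficients of the first fundamental form: E = 26, F = 0, G = u^2.
Coefficients of the second fundamental form: L = 0, M = 0, N = 5*sqrt(26)*u^2/(26*Abs(u)).
Assemble K = (LN − M²)/(EG − F²) = 0. At (u, v) = (5, 5*pi/6): K = 0.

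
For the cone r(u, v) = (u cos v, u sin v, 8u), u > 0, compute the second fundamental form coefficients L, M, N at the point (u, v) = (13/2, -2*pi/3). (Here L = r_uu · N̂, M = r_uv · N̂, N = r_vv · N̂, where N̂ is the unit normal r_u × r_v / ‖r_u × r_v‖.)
L = 0;  M = 0;  N = 4*sqrt(65)/5

Compute the unit normal N̂(u, v) = (-8*sqrt(65)*u*cos(v)/(65*Abs(u)), -8*sqrt(65)*u*sin(v)/(65*Abs(u)), sqrt(65)*u/(65*Abs(u))), and the second partials r_uu, r_uv, r_vv. Take dot products:
  L(u, v) = r_uu · N̂ = 0,
  M(u, v) = r_uv · N̂ = 0,
  N(u, v) = r_vv · N̂ = 8*sqrt(65)*u^2/(65*Abs(u)).
Evaluating at (u, v) = (13/2, -2*pi/3):
  L = 0, M = 0, N = 4*sqrt(65)/5.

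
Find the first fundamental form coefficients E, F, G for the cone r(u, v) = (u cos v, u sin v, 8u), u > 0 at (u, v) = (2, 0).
E = 65;  F = 0;  G = 4

Partials: r_u = (cos(v), sin(v), 8), r_v = (-u*sin(v), u*cos(v), 0). As functions of (u, v):
  E = r_u · r_u = 65,
  F = r_u · r_v = 0,
  G = r_v · r_v = u^2.
Evaluating at (u, v) = (2, 0): E = 65, F = 0, G = 4.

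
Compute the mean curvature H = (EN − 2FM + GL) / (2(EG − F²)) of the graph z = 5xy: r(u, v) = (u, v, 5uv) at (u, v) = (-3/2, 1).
H = 1500*sqrt(329)/108241

With E = 25*v^2 + 1, F = 25*u*v, G = 25*u^2 + 1, L = 0, M = 5/sqrt(25*u^2 + 25*v^2 + 1), N = 0, assemble
  H = (EN − 2FM + GL) / (2(EG − F²)) = -125*u*v/(25*u^2 + 25*v^2 + 1)^(3/2).
At (u, v) = (-3/2, 1): H = 1500*sqrt(329)/108241.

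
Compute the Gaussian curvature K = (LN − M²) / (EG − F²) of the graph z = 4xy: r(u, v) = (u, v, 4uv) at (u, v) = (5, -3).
K = -16/297025

Coefficients of the first fundamental form: E = 16*v^2 + 1, F = 16*u*v, G = 16*u^2 + 1.
Coefficients of the second fundamental form: L = 0, M = 4/sqrt(16*u^2 + 16*v^2 + 1), N = 0.
Assemble K = (LN − M²)/(EG − F²) = -16/(256*u^4 + 512*u^2*v^2 + 32*u^2 + 256*v^4 + 32*v^2 + 1). At (u, v) = (5, -3): K = -16/297025.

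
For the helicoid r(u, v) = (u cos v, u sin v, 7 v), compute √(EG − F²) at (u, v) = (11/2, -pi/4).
√(EG − F²)|_{(11/2, -pi/4)} = sqrt(317)/2

E = 1, F = 0, G = u^2 + 49; EG − F² = u^2 + 49; √(EG − F²) = sqrt(u^2 + 49). At the given point: sqrt(317)/2.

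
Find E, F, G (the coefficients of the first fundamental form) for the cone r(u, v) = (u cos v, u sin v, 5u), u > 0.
E = 26;  F = 0;  G = u^2

Compute partials: r_u = (cos(v), sin(v), 5), r_v = (-u*sin(v), u*cos(v), 0). Then
  E = r_u · r_u = 26,
  F = r_u · r_v = 0,
  G = r_v · r_v = u^2.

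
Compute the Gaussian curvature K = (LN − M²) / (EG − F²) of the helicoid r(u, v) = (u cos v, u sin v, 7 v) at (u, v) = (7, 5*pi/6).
K = -1/196

Coefficients of the first fundamental form: E = 1, F = 0, G = u^2 + 49.
Coefficients of the second fundamental form: L = 0, M = -7/sqrt(u^2 + 49), N = 0.
Assemble K = (LN − M²)/(EG − F²) = -49/(u^2 + 49)^2. At (u, v) = (7, 5*pi/6): K = -1/196.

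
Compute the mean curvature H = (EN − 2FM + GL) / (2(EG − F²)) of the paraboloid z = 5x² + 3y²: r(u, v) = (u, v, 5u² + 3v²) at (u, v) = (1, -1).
H = 488*sqrt(137)/18769

With E = 100*u^2 + 1, F = 60*u*v, G = 36*v^2 + 1, L = 10/sqrt(100*u^2 + 36*v^2 + 1), M = 0, N = 6/sqrt(100*u^2 + 36*v^2 + 1), assemble
  H = (EN − 2FM + GL) / (2(EG − F²)) = 4*(75*u^2 + 45*v^2 + 2)/(100*u^2 + 36*v^2 + 1)^(3/2).
At (u, v) = (1, -1): H = 488*sqrt(137)/18769.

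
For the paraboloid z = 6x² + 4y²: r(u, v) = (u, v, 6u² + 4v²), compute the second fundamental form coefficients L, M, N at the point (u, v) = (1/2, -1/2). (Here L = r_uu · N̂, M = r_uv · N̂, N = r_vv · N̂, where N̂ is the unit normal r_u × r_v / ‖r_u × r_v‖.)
L = 12*sqrt(53)/53;  M = 0;  N = 8*sqrt(53)/53

Compute the unit normal N̂(u, v) = (-12*u/sqrt(144*u^2 + 64*v^2 + 1), -8*v/sqrt(144*u^2 + 64*v^2 + 1), 1/sqrt(144*u^2 + 64*v^2 + 1)), and the second partials r_uu, r_uv, r_vv. Take dot products:
  L(u, v) = r_uu · N̂ = 12/sqrt(144*u^2 + 64*v^2 + 1),
  M(u, v) = r_uv · N̂ = 0,
  N(u, v) = r_vv · N̂ = 8/sqrt(144*u^2 + 64*v^2 + 1).
Evaluating at (u, v) = (1/2, -1/2):
  L = 12*sqrt(53)/53, M = 0, N = 8*sqrt(53)/53.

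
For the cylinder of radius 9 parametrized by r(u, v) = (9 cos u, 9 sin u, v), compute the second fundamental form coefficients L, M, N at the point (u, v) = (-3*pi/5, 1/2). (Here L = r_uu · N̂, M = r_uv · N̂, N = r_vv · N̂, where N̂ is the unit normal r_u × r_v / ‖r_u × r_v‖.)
L = -9;  M = 0;  N = 0

Compute the unit normal N̂(u, v) = (cos(u), sin(u), 0), and the second partials r_uu, r_uv, r_vv. Take dot products:
  L(u, v) = r_uu · N̂ = -9,
  M(u, v) = r_uv · N̂ = 0,
  N(u, v) = r_vv · N̂ = 0.
Evaluating at (u, v) = (-3*pi/5, 1/2):
  L = -9, M = 0, N = 0.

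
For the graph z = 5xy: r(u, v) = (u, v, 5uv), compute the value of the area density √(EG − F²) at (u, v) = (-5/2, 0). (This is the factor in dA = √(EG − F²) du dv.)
√(EG − F²)|_{(-5/2, 0)} = sqrt(629)/2

E = 25*v^2 + 1, F = 25*u*v, G = 25*u^2 + 1, so EG − F² = 25*u^2 + 25*v^2 + 1. Taking the positive square root: √(EG − F²) = sqrt(25*u^2 + 25*v^2 + 1). At (u, v) = (-5/2, 0): sqrt(629)/2.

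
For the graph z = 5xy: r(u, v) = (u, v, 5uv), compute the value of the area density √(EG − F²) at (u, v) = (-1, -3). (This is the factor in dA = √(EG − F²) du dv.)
√(EG − F²)|_{(-1, -3)} = sqrt(251)

E = 25*v^2 + 1, F = 25*u*v, G = 25*u^2 + 1, so EG − F² = 25*u^2 + 25*v^2 + 1. Taking the positive square root: √(EG − F²) = sqrt(25*u^2 + 25*v^2 + 1). At (u, v) = (-1, -3): sqrt(251).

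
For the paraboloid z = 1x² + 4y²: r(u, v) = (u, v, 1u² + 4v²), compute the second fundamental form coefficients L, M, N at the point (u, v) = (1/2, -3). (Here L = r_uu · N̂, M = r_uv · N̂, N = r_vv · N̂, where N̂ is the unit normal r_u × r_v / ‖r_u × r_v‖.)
L = sqrt(2)/17;  M = 0;  N = 4*sqrt(2)/17

Compute the unit normal N̂(u, v) = (-2*u/sqrt(4*u^2 + 64*v^2 + 1), -8*v/sqrt(4*u^2 + 64*v^2 + 1), 1/sqrt(4*u^2 + 64*v^2 + 1)), and the second partials r_uu, r_uv, r_vv. Take dot products:
  L(u, v) = r_uu · N̂ = 2/sqrt(4*u^2 + 64*v^2 + 1),
  M(u, v) = r_uv · N̂ = 0,
  N(u, v) = r_vv · N̂ = 8/sqrt(4*u^2 + 64*v^2 + 1).
Evaluating at (u, v) = (1/2, -3):
  L = sqrt(2)/17, M = 0, N = 4*sqrt(2)/17.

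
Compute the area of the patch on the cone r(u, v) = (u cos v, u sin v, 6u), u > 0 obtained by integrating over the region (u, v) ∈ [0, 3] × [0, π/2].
Area = 9*sqrt(37)*pi/4

Area = ∫∫ √(EG − F²) du dv with √(EG − F²) = sqrt(37)*Abs(u). Integrating over [0, 3] × [0, π/2] gives 9*sqrt(37)*pi/4.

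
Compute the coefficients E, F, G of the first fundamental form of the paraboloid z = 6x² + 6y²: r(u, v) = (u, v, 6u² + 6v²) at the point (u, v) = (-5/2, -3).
E = 901;  F = 1080;  G = 1297

Partials: r_u = (1, 0, 12*u), r_v = (0, 1, 12*v). As functions of (u, v):
  E = r_u · r_u = 144*u^2 + 1,
  F = r_u · r_v = 144*u*v,
  G = r_v · r_v = 144*v^2 + 1.
Evaluating at (u, v) = (-5/2, -3): E = 901, F = 1080, G = 1297.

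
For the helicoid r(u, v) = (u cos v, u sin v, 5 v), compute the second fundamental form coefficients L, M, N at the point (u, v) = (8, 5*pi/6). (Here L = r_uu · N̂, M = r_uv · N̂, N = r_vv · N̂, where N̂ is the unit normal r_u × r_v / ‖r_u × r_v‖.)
L = 0;  M = -5*sqrt(89)/89;  N = 0

Compute the unit normal N̂(u, v) = (5*sin(v)/sqrt(u^2 + 25), -5*cos(v)/sqrt(u^2 + 25), u/sqrt(u^2 + 25)), and the second partials r_uu, r_uv, r_vv. Take dot products:
  L(u, v) = r_uu · N̂ = 0,
  M(u, v) = r_uv · N̂ = -5/sqrt(u^2 + 25),
  N(u, v) = r_vv · N̂ = 0.
Evaluating at (u, v) = (8, 5*pi/6):
  L = 0, M = -5*sqrt(89)/89, N = 0.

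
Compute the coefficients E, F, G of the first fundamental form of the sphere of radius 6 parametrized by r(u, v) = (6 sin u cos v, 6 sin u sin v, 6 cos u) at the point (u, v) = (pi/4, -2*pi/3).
E = 36;  F = 0;  G = 18

Partials: r_u = (6*cos(u)*cos(v), 6*sin(v)*cos(u), -6*sin(u)), r_v = (-6*sin(u)*sin(v), 6*sin(u)*cos(v), 0). As functions of (u, v):
  E = r_u · r_u = 36,
  F = r_u · r_v = 0,
  G = r_v · r_v = 36*sin(u)^2.
Evaluating at (u, v) = (pi/4, -2*pi/3): E = 36, F = 0, G = 18.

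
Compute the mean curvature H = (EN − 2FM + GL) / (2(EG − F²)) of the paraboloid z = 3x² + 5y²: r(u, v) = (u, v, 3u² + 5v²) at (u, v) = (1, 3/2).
H = 863*sqrt(262)/68644

With E = 36*u^2 + 1, F = 60*u*v, G = 100*v^2 + 1, L = 6/sqrt(36*u^2 + 100*v^2 + 1), M = 0, N = 10/sqrt(36*u^2 + 100*v^2 + 1), assemble
  H = (EN − 2FM + GL) / (2(EG − F²)) = 4*(45*u^2 + 75*v^2 + 2)/(36*u^2 + 100*v^2 + 1)^(3/2).
At (u, v) = (1, 3/2): H = 863*sqrt(262)/68644.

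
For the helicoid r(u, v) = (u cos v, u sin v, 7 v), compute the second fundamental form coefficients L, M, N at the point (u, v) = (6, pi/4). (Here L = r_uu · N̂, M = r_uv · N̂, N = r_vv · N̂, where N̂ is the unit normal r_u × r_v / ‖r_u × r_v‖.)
L = 0;  M = -7*sqrt(85)/85;  N = 0

Compute the unit normal N̂(u, v) = (7*sin(v)/sqrt(u^2 + 49), -7*cos(v)/sqrt(u^2 + 49), u/sqrt(u^2 + 49)), and the second partials r_uu, r_uv, r_vv. Take dot products:
  L(u, v) = r_uu · N̂ = 0,
  M(u, v) = r_uv · N̂ = -7/sqrt(u^2 + 49),
  N(u, v) = r_vv · N̂ = 0.
Evaluating at (u, v) = (6, pi/4):
  L = 0, M = -7*sqrt(85)/85, N = 0.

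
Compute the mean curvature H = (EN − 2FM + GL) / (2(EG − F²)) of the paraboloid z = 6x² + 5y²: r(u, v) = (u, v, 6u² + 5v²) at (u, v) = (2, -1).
H = 3491*sqrt(677)/458329

With E = 144*u^2 + 1, F = 120*u*v, G = 100*v^2 + 1, L = 12/sqrt(144*u^2 + 100*v^2 + 1), M = 0, N = 10/sqrt(144*u^2 + 100*v^2 + 1), assemble
  H = (EN − 2FM + GL) / (2(EG − F²)) = (720*u^2 + 600*v^2 + 11)/(144*u^2 + 100*v^2 + 1)^(3/2).
At (u, v) = (2, -1): H = 3491*sqrt(677)/458329.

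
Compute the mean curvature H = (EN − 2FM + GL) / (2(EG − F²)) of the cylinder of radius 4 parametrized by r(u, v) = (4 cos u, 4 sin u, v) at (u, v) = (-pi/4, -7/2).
H = -1/8

With E = 16, F = 0, G = 1, L = -4, M = 0, N = 0, assemble
  H = (EN − 2FM + GL) / (2(EG − F²)) = -1/8.
At (u, v) = (-pi/4, -7/2): H = -1/8.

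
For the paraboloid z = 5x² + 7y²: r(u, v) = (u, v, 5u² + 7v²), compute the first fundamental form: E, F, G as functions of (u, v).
E = 100*u^2 + 1;  F = 140*u*v;  G = 196*v^2 + 1

Compute partials: r_u = (1, 0, 10*u), r_v = (0, 1, 14*v). Then
  E = r_u · r_u = 100*u^2 + 1,
  F = r_u · r_v = 140*u*v,
  G = r_v · r_v = 196*v^2 + 1.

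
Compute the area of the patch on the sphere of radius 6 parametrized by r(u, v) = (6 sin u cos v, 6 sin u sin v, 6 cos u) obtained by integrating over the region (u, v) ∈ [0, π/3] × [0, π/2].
Area = 9*pi

Area = ∫∫ √(EG − F²) du dv with √(EG − F²) = 36*Abs(sin(u)). Integrating over [0, π/3] × [0, π/2] gives 9*pi.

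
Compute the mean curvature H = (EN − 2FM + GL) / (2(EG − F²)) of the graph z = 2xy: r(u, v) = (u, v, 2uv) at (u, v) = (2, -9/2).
H = 18*sqrt(2)/343

With E = 4*v^2 + 1, F = 4*u*v, G = 4*u^2 + 1, L = 0, M = 2/sqrt(4*u^2 + 4*v^2 + 1), N = 0, assemble
  H = (EN − 2FM + GL) / (2(EG − F²)) = -8*u*v/(4*u^2 + 4*v^2 + 1)^(3/2).
At (u, v) = (2, -9/2): H = 18*sqrt(2)/343.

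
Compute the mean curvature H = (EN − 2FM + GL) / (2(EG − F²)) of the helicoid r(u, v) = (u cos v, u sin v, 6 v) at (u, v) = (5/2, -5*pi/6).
H = 0

With E = 1, F = 0, G = u^2 + 36, L = 0, M = -6/sqrt(u^2 + 36), N = 0, assemble
  H = (EN − 2FM + GL) / (2(EG − F²)) = 0.
At (u, v) = (5/2, -5*pi/6): H = 0.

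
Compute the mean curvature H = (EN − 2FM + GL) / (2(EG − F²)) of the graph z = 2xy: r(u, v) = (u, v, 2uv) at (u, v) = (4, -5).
H = 32*sqrt(165)/5445

With E = 4*v^2 + 1, F = 4*u*v, G = 4*u^2 + 1, L = 0, M = 2/sqrt(4*u^2 + 4*v^2 + 1), N = 0, assemble
  H = (EN − 2FM + GL) / (2(EG − F²)) = -8*u*v/(4*u^2 + 4*v^2 + 1)^(3/2).
At (u, v) = (4, -5): H = 32*sqrt(165)/5445.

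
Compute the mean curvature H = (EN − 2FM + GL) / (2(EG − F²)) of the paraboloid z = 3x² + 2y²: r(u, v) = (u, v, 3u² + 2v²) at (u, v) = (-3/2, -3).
H = 599*sqrt(226)/51076

With E = 36*u^2 + 1, F = 24*u*v, G = 16*v^2 + 1, L = 6/sqrt(36*u^2 + 16*v^2 + 1), M = 0, N = 4/sqrt(36*u^2 + 16*v^2 + 1), assemble
  H = (EN − 2FM + GL) / (2(EG − F²)) = (72*u^2 + 48*v^2 + 5)/(36*u^2 + 16*v^2 + 1)^(3/2).
At (u, v) = (-3/2, -3): H = 599*sqrt(226)/51076.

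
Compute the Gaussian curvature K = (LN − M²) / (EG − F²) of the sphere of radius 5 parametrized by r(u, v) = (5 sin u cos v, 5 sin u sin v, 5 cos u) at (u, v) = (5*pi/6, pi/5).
K = 1/25

Coefficients of the first fundamental form: E = 25, F = 0, G = 25*sin(u)^2.
Coefficients of the second fundamental form: L = -5*sin(u)/Abs(sin(u)), M = 0, N = -5*sin(u)^3/Abs(sin(u)).
Assemble K = (LN − M²)/(EG − F²) = 1/25. At (u, v) = (5*pi/6, pi/5): K = 1/25.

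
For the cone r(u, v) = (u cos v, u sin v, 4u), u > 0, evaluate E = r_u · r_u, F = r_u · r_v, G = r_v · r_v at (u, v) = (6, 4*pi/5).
E = 17;  F = 0;  G = 36

Partials: r_u = (cos(v), sin(v), 4), r_v = (-u*sin(v), u*cos(v), 0). As functions of (u, v):
  E = r_u · r_u = 17,
  F = r_u · r_v = 0,
  G = r_v · r_v = u^2.
Evaluating at (u, v) = (6, 4*pi/5): E = 17, F = 0, G = 36.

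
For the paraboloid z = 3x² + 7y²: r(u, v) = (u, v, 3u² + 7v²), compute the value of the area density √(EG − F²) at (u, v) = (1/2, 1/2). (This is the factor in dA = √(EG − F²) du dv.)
√(EG − F²)|_{(1/2, 1/2)} = sqrt(59)

E = 36*u^2 + 1, F = 84*u*v, G = 196*v^2 + 1, so EG − F² = 36*u^2 + 196*v^2 + 1. Taking the positive square root: √(EG − F²) = sqrt(36*u^2 + 196*v^2 + 1). At (u, v) = (1/2, 1/2): sqrt(59).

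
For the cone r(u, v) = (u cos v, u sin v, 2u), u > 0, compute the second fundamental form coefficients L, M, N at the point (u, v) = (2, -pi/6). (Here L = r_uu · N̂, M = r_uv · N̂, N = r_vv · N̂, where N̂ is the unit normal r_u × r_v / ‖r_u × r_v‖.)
L = 0;  M = 0;  N = 4*sqrt(5)/5

Compute the unit normal N̂(u, v) = (-2*sqrt(5)*u*cos(v)/(5*Abs(u)), -2*sqrt(5)*u*sin(v)/(5*Abs(u)), sqrt(5)*u/(5*Abs(u))), and the second partials r_uu, r_uv, r_vv. Take dot products:
  L(u, v) = r_uu · N̂ = 0,
  M(u, v) = r_uv · N̂ = 0,
  N(u, v) = r_vv · N̂ = 2*sqrt(5)*u^2/(5*Abs(u)).
Evaluating at (u, v) = (2, -pi/6):
  L = 0, M = 0, N = 4*sqrt(5)/5.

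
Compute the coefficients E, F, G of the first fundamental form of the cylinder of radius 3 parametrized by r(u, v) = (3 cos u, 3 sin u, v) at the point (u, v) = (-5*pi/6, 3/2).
E = 9;  F = 0;  G = 1

Partials: r_u = (-3*sin(u), 3*cos(u), 0), r_v = (0, 0, 1). As functions of (u, v):
  E = r_u · r_u = 9,
  F = r_u · r_v = 0,
  G = r_v · r_v = 1.
Evaluating at (u, v) = (-5*pi/6, 3/2): E = 9, F = 0, G = 1.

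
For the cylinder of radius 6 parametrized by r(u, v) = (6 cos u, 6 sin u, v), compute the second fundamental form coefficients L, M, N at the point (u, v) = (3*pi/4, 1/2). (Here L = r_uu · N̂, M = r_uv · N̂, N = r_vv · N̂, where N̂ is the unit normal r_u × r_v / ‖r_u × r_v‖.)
L = -6;  M = 0;  N = 0

Compute the unit normal N̂(u, v) = (cos(u), sin(u), 0), and the second partials r_uu, r_uv, r_vv. Take dot products:
  L(u, v) = r_uu · N̂ = -6,
  M(u, v) = r_uv · N̂ = 0,
  N(u, v) = r_vv · N̂ = 0.
Evaluating at (u, v) = (3*pi/4, 1/2):
  L = -6, M = 0, N = 0.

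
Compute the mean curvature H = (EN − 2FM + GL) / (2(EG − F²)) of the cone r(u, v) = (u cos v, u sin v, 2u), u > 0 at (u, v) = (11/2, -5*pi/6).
H = 2*sqrt(5)/55

With E = 5, F = 0, G = u^2, L = 0, M = 0, N = 2*sqrt(5)*u^2/(5*Abs(u)), assemble
  H = (EN − 2FM + GL) / (2(EG − F²)) = sqrt(5)/(5*Abs(u)).
At (u, v) = (11/2, -5*pi/6): H = 2*sqrt(5)/55.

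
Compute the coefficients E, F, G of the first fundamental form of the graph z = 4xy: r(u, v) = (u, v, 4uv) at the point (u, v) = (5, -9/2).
E = 325;  F = -360;  G = 401

Partials: r_u = (1, 0, 4*v), r_v = (0, 1, 4*u). As functions of (u, v):
  E = r_u · r_u = 16*v^2 + 1,
  F = r_u · r_v = 16*u*v,
  G = r_v · r_v = 16*u^2 + 1.
Evaluating at (u, v) = (5, -9/2): E = 325, F = -360, G = 401.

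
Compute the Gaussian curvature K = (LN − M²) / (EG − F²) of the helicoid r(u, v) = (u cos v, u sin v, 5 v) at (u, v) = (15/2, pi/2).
K = -16/4225

Coefficients of the first fundamental form: E = 1, F = 0, G = u^2 + 25.
Coefficients of the second fundamental form: L = 0, M = -5/sqrt(u^2 + 25), N = 0.
Assemble K = (LN − M²)/(EG − F²) = -25/(u^2 + 25)^2. At (u, v) = (15/2, pi/2): K = -16/4225.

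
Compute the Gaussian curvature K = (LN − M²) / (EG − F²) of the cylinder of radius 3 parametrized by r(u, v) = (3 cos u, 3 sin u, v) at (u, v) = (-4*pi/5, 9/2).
K = 0

Coefficients of the first fundamental form: E = 9, F = 0, G = 1.
Coefficients of the second fundamental form: L = -3, M = 0, N = 0.
Assemble K = (LN − M²)/(EG − F²) = 0. At (u, v) = (-4*pi/5, 9/2): K = 0.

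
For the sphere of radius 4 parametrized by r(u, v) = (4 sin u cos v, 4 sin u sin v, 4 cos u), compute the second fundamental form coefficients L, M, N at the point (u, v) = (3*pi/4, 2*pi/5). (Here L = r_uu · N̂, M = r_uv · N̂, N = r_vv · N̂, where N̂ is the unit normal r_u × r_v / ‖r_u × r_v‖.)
L = -4;  M = 0;  N = -2

Compute the unit normal N̂(u, v) = (sin(u)^2*cos(v)/Abs(sin(u)), sin(u)^2*sin(v)/Abs(sin(u)), sin(2*u)/(2*Abs(sin(u)))), and the second partials r_uu, r_uv, r_vv. Take dot products:
  L(u, v) = r_uu · N̂ = -4*sin(u)/Abs(sin(u)),
  M(u, v) = r_uv · N̂ = 0,
  N(u, v) = r_vv · N̂ = -4*sin(u)^3/Abs(sin(u)).
Evaluating at (u, v) = (3*pi/4, 2*pi/5):
  L = -4, M = 0, N = -2.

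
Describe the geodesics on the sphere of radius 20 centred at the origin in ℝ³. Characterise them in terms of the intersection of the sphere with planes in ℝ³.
Geodesics on the sphere of radius 20 are great circles — circles of radius 20 obtained as the intersection of the sphere with planes through the origin (the centre of the sphere).

A curve α(t) of nonzero constant speed on the sphere of radius 20 is a geodesic iff its acceleration α̈ is everywhere normal to the surface, i.e. parallel to the radial vector α(t). Then d/dt(α × α̇) = α̇ × α̇ + α × α̈ = 0, so α × α̇ is a constant vector n ≠ 0 and α(t) · n = 0 for all t: α lies in the plane through the origin with normal n. The intersection of that plane with the sphere is a circle of radius 20 (a great circle). Conversely, a great circle traversed at constant speed has centripetal acceleration pointing at the origin, hence normal to the sphere, so every great circle is a geodesic.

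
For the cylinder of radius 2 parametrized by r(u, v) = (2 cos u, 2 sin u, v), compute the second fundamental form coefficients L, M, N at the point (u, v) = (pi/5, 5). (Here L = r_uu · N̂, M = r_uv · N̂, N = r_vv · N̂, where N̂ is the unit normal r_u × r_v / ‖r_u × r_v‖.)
L = -2;  M = 0;  N = 0

Compute the unit normal N̂(u, v) = (cos(u), sin(u), 0), and the second partials r_uu, r_uv, r_vv. Take dot products:
  L(u, v) = r_uu · N̂ = -2,
  M(u, v) = r_uv · N̂ = 0,
  N(u, v) = r_vv · N̂ = 0.
Evaluating at (u, v) = (pi/5, 5):
  L = -2, M = 0, N = 0.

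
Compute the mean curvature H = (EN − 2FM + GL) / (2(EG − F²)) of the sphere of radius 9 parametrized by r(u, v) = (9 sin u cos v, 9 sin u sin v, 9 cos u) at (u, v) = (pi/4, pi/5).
H = -1/9

With E = 81, F = 0, G = 81*sin(u)^2, L = -9*sin(u)/Abs(sin(u)), M = 0, N = -9*sin(u)^3/Abs(sin(u)), assemble
  H = (EN − 2FM + GL) / (2(EG − F²)) = -sin(u)/(9*Abs(sin(u))).
At (u, v) = (pi/4, pi/5): H = -1/9.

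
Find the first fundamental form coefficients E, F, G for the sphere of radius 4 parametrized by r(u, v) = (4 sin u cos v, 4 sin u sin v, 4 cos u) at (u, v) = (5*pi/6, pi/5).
E = 16;  F = 0;  G = 4

Partials: r_u = (4*cos(u)*cos(v), 4*sin(v)*cos(u), -4*sin(u)), r_v = (-4*sin(u)*sin(v), 4*sin(u)*cos(v), 0). As functions of (u, v):
  E = r_u · r_u = 16,
  F = r_u · r_v = 0,
  G = r_v · r_v = 16*sin(u)^2.
Evaluating at (u, v) = (5*pi/6, pi/5): E = 16, F = 0, G = 4.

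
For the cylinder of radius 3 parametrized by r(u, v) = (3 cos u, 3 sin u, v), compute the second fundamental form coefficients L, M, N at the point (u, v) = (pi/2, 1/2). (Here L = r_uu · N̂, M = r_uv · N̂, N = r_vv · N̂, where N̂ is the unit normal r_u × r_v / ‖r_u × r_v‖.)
L = -3;  M = 0;  N = 0

Compute the unit normal N̂(u, v) = (cos(u), sin(u), 0), and the second partials r_uu, r_uv, r_vv. Take dot products:
  L(u, v) = r_uu · N̂ = -3,
  M(u, v) = r_uv · N̂ = 0,
  N(u, v) = r_vv · N̂ = 0.
Evaluating at (u, v) = (pi/2, 1/2):
  L = -3, M = 0, N = 0.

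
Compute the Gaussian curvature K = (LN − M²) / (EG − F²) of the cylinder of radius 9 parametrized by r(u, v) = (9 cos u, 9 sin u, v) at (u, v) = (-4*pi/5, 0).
K = 0

Coefficients of the first fundamental form: E = 81, F = 0, G = 1.
Coefficients of the second fundamental form: L = -9, M = 0, N = 0.
Assemble K = (LN − M²)/(EG − F²) = 0. At (u, v) = (-4*pi/5, 0): K = 0.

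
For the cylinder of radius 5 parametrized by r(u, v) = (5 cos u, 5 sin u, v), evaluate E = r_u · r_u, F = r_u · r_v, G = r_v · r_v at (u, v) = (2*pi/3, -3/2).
E = 25;  F = 0;  G = 1

Partials: r_u = (-5*sin(u), 5*cos(u), 0), r_v = (0, 0, 1). As functions of (u, v):
  E = r_u · r_u = 25,
  F = r_u · r_v = 0,
  G = r_v · r_v = 1.
Evaluating at (u, v) = (2*pi/3, -3/2): E = 25, F = 0, G = 1.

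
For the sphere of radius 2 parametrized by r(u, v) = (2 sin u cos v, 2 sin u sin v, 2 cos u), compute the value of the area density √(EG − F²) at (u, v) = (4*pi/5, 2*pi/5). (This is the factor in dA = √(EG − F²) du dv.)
√(EG − F²)|_{(4*pi/5, 2*pi/5)} = sqrt(10 - 2*sqrt(5))

E = 4, F = 0, G = 4*sin(u)^2, so EG − F² = 16*sin(u)^2. Taking the positive square root: √(EG − F²) = 4*Abs(sin(u)). At (u, v) = (4*pi/5, 2*pi/5): sqrt(10 - 2*sqrt(5)).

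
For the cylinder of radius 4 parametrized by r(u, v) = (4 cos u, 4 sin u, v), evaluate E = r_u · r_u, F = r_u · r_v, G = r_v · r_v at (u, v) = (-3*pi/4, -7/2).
E = 16;  F = 0;  G = 1

Partials: r_u = (-4*sin(u), 4*cos(u), 0), r_v = (0, 0, 1). As functions of (u, v):
  E = r_u · r_u = 16,
  F = r_u · r_v = 0,
  G = r_v · r_v = 1.
Evaluating at (u, v) = (-3*pi/4, -7/2): E = 16, F = 0, G = 1.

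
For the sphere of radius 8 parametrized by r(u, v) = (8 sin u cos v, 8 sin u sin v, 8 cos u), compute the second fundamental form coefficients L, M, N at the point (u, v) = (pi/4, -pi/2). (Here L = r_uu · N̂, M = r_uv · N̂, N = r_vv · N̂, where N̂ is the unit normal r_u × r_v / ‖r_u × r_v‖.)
L = -8;  M = 0;  N = -4

Compute the unit normal N̂(u, v) = (sin(u)^2*cos(v)/Abs(sin(u)), sin(u)^2*sin(v)/Abs(sin(u)), sin(2*u)/(2*Abs(sin(u)))), and the second partials r_uu, r_uv, r_vv. Take dot products:
  L(u, v) = r_uu · N̂ = -8*sin(u)/Abs(sin(u)),
  M(u, v) = r_uv · N̂ = 0,
  N(u, v) = r_vv · N̂ = -8*sin(u)^3/Abs(sin(u)).
Evaluating at (u, v) = (pi/4, -pi/2):
  L = -8, M = 0, N = -4.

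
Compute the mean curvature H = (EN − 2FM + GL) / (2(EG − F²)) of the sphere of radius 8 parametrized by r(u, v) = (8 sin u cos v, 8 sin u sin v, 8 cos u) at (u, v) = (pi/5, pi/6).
H = -1/8

With E = 64, F = 0, G = 64*sin(u)^2, L = -8*sin(u)/Abs(sin(u)), M = 0, N = -8*sin(u)^3/Abs(sin(u)), assemble
  H = (EN − 2FM + GL) / (2(EG − F²)) = -sin(u)/(8*Abs(sin(u))).
At (u, v) = (pi/5, pi/6): H = -1/8.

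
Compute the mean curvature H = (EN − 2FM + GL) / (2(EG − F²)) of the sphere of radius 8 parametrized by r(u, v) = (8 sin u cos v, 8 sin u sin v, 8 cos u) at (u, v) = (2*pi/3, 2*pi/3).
H = -1/8

With E = 64, F = 0, G = 64*sin(u)^2, L = -8*sin(u)/Abs(sin(u)), M = 0, N = -8*sin(u)^3/Abs(sin(u)), assemble
  H = (EN − 2FM + GL) / (2(EG − F²)) = -sin(u)/(8*Abs(sin(u))).
At (u, v) = (2*pi/3, 2*pi/3): H = -1/8.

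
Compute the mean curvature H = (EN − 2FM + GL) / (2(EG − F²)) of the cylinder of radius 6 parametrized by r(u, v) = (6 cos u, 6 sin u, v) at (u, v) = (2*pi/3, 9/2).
H = -1/12

With E = 36, F = 0, G = 1, L = -6, M = 0, N = 0, assemble
  H = (EN − 2FM + GL) / (2(EG − F²)) = -1/12.
At (u, v) = (2*pi/3, 9/2): H = -1/12.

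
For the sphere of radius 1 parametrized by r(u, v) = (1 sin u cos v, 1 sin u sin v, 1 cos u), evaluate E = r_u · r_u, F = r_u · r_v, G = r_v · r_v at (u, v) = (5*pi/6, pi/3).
E = 1;  F = 0;  G = 1/4

Partials: r_u = (cos(u)*cos(v), sin(v)*cos(u), -sin(u)), r_v = (-sin(u)*sin(v), sin(u)*cos(v), 0). As functions of (u, v):
  E = r_u · r_u = 1,
  F = r_u · r_v = 0,
  G = r_v · r_v = sin(u)^2.
Evaluating at (u, v) = (5*pi/6, pi/3): E = 1, F = 0, G = 1/4.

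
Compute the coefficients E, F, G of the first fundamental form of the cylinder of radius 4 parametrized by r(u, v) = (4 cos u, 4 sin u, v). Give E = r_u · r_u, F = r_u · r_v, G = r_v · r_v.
E = 16;  F = 0;  G = 1

Compute partials: r_u = (-4*sin(u), 4*cos(u), 0), r_v = (0, 0, 1). Then
  E = r_u · r_u = 16,
  F = r_u · r_v = 0,
  G = r_v · r_v = 1.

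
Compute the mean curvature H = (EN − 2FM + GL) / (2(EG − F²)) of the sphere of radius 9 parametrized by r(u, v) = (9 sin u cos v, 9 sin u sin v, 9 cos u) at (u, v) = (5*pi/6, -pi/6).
H = -1/9

With E = 81, F = 0, G = 81*sin(u)^2, L = -9*sin(u)/Abs(sin(u)), M = 0, N = -9*sin(u)^3/Abs(sin(u)), assemble
  H = (EN − 2FM + GL) / (2(EG − F²)) = -sin(u)/(9*Abs(sin(u))).
At (u, v) = (5*pi/6, -pi/6): H = -1/9.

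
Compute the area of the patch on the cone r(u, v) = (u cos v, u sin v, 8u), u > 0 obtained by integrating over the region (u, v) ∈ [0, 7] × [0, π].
Area = 49*sqrt(65)*pi/2

Area = ∫∫ √(EG − F²) du dv with √(EG − F²) = sqrt(65)*Abs(u). Integrating over [0, 7] × [0, π] gives 49*sqrt(65)*pi/2.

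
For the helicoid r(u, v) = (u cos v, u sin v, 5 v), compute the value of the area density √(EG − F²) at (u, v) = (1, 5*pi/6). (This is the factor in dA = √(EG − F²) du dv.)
√(EG − F²)|_{(1, 5*pi/6)} = sqrt(26)

E = 1, F = 0, G = u^2 + 25, so EG − F² = u^2 + 25. Taking the positive square root: √(EG − F²) = sqrt(u^2 + 25). At (u, v) = (1, 5*pi/6): sqrt(26).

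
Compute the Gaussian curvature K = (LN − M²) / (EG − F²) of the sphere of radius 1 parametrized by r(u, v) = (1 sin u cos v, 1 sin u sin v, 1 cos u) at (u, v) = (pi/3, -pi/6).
K = 1

Coefficients of the first fundamental form: E = 1, F = 0, G = sin(u)^2.
Coefficients of the second fundamental form: L = -sin(u)/Abs(sin(u)), M = 0, N = -sin(u)^3/Abs(sin(u)).
Assemble K = (LN − M²)/(EG − F²) = 1. At (u, v) = (pi/3, -pi/6): K = 1.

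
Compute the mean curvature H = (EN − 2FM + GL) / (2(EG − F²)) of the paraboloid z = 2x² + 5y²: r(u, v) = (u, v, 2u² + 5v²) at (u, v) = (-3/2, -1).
H = 387*sqrt(137)/18769

With E = 16*u^2 + 1, F = 40*u*v, G = 100*v^2 + 1, L = 4/sqrt(16*u^2 + 100*v^2 + 1), M = 0, N = 10/sqrt(16*u^2 + 100*v^2 + 1), assemble
  H = (EN − 2FM + GL) / (2(EG − F²)) = (80*u^2 + 200*v^2 + 7)/(16*u^2 + 100*v^2 + 1)^(3/2).
At (u, v) = (-3/2, -1): H = 387*sqrt(137)/18769.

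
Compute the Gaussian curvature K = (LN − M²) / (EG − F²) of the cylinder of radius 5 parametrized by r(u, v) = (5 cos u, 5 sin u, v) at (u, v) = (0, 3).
K = 0

Coefficients of the first fundamental form: E = 25, F = 0, G = 1.
Coefficients of the second fundamental form: L = -5, M = 0, N = 0.
Assemble K = (LN − M²)/(EG − F²) = 0. At (u, v) = (0, 3): K = 0.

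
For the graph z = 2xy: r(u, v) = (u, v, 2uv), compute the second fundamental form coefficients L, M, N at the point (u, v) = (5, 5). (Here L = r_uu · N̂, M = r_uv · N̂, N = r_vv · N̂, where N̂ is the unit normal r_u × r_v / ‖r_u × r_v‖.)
L = 0;  M = 2*sqrt(201)/201;  N = 0

Compute the unit normal N̂(u, v) = (-2*v/sqrt(4*u^2 + 4*v^2 + 1), -2*u/sqrt(4*u^2 + 4*v^2 + 1), 1/sqrt(4*u^2 + 4*v^2 + 1)), and the second partials r_uu, r_uv, r_vv. Take dot products:
  L(u, v) = r_uu · N̂ = 0,
  M(u, v) = r_uv · N̂ = 2/sqrt(4*u^2 + 4*v^2 + 1),
  N(u, v) = r_vv · N̂ = 0.
Evaluating at (u, v) = (5, 5):
  L = 0, M = 2*sqrt(201)/201, N = 0.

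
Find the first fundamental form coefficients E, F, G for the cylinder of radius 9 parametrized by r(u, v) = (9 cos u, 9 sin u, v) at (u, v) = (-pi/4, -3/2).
E = 81;  F = 0;  G = 1

Partials: r_u = (-9*sin(u), 9*cos(u), 0), r_v = (0, 0, 1). As functions of (u, v):
  E = r_u · r_u = 81,
  F = r_u · r_v = 0,
  G = r_v · r_v = 1.
Evaluating at (u, v) = (-pi/4, -3/2): E = 81, F = 0, G = 1.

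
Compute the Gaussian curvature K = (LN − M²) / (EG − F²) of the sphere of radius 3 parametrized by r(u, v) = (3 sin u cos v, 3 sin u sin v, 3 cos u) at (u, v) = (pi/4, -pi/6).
K = 1/9

Coefficients of the first fundamental form: E = 9, F = 0, G = 9*sin(u)^2.
Coefficients of the second fundamental form: L = -3*sin(u)/Abs(sin(u)), M = 0, N = -3*sin(u)^3/Abs(sin(u)).
Assemble K = (LN − M²)/(EG − F²) = 1/9. At (u, v) = (pi/4, -pi/6): K = 1/9.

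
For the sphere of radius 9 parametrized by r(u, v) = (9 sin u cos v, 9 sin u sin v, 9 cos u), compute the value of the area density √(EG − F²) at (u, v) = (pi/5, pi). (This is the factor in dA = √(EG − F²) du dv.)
√(EG − F²)|_{(pi/5, pi)} = 81*sqrt(10 - 2*sqrt(5))/4

E = 81, F = 0, G = 81*sin(u)^2, so EG − F² = 6561*sin(u)^2. Taking the positive square root: √(EG − F²) = 81*Abs(sin(u)). At (u, v) = (pi/5, pi): 81*sqrt(10 - 2*sqrt(5))/4.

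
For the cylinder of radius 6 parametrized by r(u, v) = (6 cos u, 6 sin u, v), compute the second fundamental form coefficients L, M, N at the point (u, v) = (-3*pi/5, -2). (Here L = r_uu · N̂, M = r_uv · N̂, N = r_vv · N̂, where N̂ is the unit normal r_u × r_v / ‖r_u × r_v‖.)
L = -6;  M = 0;  N = 0

Compute the unit normal N̂(u, v) = (cos(u), sin(u), 0), and the second partials r_uu, r_uv, r_vv. Take dot products:
  L(u, v) = r_uu · N̂ = -6,
  M(u, v) = r_uv · N̂ = 0,
  N(u, v) = r_vv · N̂ = 0.
Evaluating at (u, v) = (-3*pi/5, -2):
  L = -6, M = 0, N = 0.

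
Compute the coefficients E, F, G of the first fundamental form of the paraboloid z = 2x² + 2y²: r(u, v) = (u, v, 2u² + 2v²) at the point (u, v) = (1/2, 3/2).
E = 5;  F = 12;  G = 37

Partials: r_u = (1, 0, 4*u), r_v = (0, 1, 4*v). As functions of (u, v):
  E = r_u · r_u = 16*u^2 + 1,
  F = r_u · r_v = 16*u*v,
  G = r_v · r_v = 16*v^2 + 1.
Evaluating at (u, v) = (1/2, 3/2): E = 5, F = 12, G = 37.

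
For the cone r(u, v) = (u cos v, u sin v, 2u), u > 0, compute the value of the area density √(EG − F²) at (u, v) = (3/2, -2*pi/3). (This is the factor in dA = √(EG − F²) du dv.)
√(EG − F²)|_{(3/2, -2*pi/3)} = 3*sqrt(5)/2

E = 5, F = 0, G = u^2, so EG − F² = 5*u^2. Taking the positive square root: √(EG − F²) = sqrt(5)*Abs(u). At (u, v) = (3/2, -2*pi/3): 3*sqrt(5)/2.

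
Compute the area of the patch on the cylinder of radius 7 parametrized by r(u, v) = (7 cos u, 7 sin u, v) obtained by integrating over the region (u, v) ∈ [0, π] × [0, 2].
Area = 14*pi

Area = ∫∫ √(EG − F²) du dv with √(EG − F²) = 7. Integrating over [0, π] × [0, 2] gives 14*pi.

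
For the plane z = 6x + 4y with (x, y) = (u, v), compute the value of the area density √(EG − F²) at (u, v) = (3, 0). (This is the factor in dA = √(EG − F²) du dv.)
√(EG − F²)|_{(3, 0)} = sqrt(53)

E = 37, F = 24, G = 17, so EG − F² = 53. Taking the positive square root: √(EG − F²) = sqrt(53). At (u, v) = (3, 0): sqrt(53).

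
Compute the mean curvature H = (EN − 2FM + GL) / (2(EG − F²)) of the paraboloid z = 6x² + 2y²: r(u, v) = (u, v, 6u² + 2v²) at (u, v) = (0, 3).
H = 872*sqrt(145)/21025

With E = 144*u^2 + 1, F = 48*u*v, G = 16*v^2 + 1, L = 12/sqrt(144*u^2 + 16*v^2 + 1), M = 0, N = 4/sqrt(144*u^2 + 16*v^2 + 1), assemble
  H = (EN − 2FM + GL) / (2(EG − F²)) = 8*(36*u^2 + 12*v^2 + 1)/(144*u^2 + 16*v^2 + 1)^(3/2).
At (u, v) = (0, 3): H = 872*sqrt(145)/21025.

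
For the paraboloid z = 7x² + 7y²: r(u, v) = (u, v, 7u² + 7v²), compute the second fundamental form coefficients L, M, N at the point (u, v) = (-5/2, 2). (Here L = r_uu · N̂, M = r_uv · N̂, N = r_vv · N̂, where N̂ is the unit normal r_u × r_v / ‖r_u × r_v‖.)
L = 7*sqrt(2010)/1005;  M = 0;  N = 7*sqrt(2010)/1005

Compute the unit normal N̂(u, v) = (-14*u/sqrt(196*u^2 + 196*v^2 + 1), -14*v/sqrt(196*u^2 + 196*v^2 + 1), 1/sqrt(196*u^2 + 196*v^2 + 1)), and the second partials r_uu, r_uv, r_vv. Take dot products:
  L(u, v) = r_uu · N̂ = 14/sqrt(196*u^2 + 196*v^2 + 1),
  M(u, v) = r_uv · N̂ = 0,
  N(u, v) = r_vv · N̂ = 14/sqrt(196*u^2 + 196*v^2 + 1).
Evaluating at (u, v) = (-5/2, 2):
  L = 7*sqrt(2010)/1005, M = 0, N = 7*sqrt(2010)/1005.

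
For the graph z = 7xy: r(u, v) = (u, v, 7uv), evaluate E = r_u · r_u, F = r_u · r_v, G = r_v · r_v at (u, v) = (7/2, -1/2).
E = 53/4;  F = -343/4;  G = 2405/4

Partials: r_u = (1, 0, 7*v), r_v = (0, 1, 7*u). As functions of (u, v):
  E = r_u · r_u = 49*v^2 + 1,
  F = r_u · r_v = 49*u*v,
  G = r_v · r_v = 49*u^2 + 1.
Evaluating at (u, v) = (7/2, -1/2): E = 53/4, F = -343/4, G = 2405/4.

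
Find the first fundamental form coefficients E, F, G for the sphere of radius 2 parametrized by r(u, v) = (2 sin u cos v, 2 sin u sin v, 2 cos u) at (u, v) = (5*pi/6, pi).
E = 4;  F = 0;  G = 1

Partials: r_u = (2*cos(u)*cos(v), 2*sin(v)*cos(u), -2*sin(u)), r_v = (-2*sin(u)*sin(v), 2*sin(u)*cos(v), 0). As functions of (u, v):
  E = r_u · r_u = 4,
  F = r_u · r_v = 0,
  G = r_v · r_v = 4*sin(u)^2.
Evaluating at (u, v) = (5*pi/6, pi): E = 4, F = 0, G = 1.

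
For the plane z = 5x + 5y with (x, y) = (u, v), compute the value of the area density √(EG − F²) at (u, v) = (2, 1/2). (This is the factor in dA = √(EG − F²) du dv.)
√(EG − F²)|_{(2, 1/2)} = sqrt(51)

E = 26, F = 25, G = 26, so EG − F² = 51. Taking the positive square root: √(EG − F²) = sqrt(51). At (u, v) = (2, 1/2): sqrt(51).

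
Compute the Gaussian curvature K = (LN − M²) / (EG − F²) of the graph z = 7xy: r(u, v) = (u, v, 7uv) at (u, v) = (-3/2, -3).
K = -784/4879681

Coefficients of the first fundamental form: E = 49*v^2 + 1, F = 49*u*v, G = 49*u^2 + 1.
Coefficients of the second fundamental form: L = 0, M = 7/sqrt(49*u^2 + 49*v^2 + 1), N = 0.
Assemble K = (LN − M²)/(EG − F²) = -49/(2401*u^4 + 4802*u^2*v^2 + 98*u^2 + 2401*v^4 + 98*v^2 + 1). At (u, v) = (-3/2, -3): K = -784/4879681.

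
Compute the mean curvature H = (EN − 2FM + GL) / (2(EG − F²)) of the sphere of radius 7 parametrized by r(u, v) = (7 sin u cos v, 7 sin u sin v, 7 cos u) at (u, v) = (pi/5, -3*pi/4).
H = -1/7

With E = 49, F = 0, G = 49*sin(u)^2, L = -7*sin(u)/Abs(sin(u)), M = 0, N = -7*sin(u)^3/Abs(sin(u)), assemble
  H = (EN − 2FM + GL) / (2(EG − F²)) = -sin(u)/(7*Abs(sin(u))).
At (u, v) = (pi/5, -3*pi/4): H = -1/7.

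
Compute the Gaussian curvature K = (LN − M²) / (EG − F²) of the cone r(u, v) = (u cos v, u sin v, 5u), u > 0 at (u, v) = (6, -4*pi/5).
K = 0

Coefficients of the first fundamental form: E = 26, F = 0, G = u^2.
Coefficients of the second fundamental form: L = 0, M = 0, N = 5*sqrt(26)*u^2/(26*Abs(u)).
Assemble K = (LN − M²)/(EG − F²) = 0. At (u, v) = (6, -4*pi/5): K = 0.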